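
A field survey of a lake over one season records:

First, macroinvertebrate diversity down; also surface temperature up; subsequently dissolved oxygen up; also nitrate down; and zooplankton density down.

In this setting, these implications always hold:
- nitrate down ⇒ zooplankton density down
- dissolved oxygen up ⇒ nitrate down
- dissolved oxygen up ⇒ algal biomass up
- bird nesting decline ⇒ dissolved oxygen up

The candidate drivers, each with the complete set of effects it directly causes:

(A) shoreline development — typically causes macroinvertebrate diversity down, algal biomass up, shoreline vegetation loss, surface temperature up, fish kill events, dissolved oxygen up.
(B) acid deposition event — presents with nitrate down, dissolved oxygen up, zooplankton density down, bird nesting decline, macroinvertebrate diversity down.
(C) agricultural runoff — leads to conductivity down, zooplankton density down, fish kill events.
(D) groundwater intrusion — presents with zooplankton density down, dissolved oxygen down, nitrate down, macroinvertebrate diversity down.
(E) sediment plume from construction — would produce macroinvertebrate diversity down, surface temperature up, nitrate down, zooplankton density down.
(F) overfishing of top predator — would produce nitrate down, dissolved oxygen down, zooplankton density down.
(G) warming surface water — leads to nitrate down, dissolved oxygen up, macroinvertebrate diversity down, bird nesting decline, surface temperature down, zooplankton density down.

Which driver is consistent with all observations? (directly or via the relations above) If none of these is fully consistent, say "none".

A

Testing each hypothesis:
(A) shoreline development — macroinvertebrate diversity down yes; surface temperature up yes; dissolved oxygen up yes; nitrate down yes (by dissolved oxygen up → nitrate down); zooplankton density down yes (by dissolved oxygen up → nitrate down → zooplankton density down)
(B) acid deposition event — does not account for surface temperature up
(C) agricultural runoff — macroinvertebrate diversity down NO; surface temperature up NO; dissolved oxygen up NO; nitrate down NO; zooplankton density down yes
(D) groundwater intrusion — fails on surface temperature up, dissolved oxygen up (predicts dissolved oxygen down, not dissolved oxygen up)
(E) sediment plume from construction — does not account for dissolved oxygen up
(F) overfishing of top predator — fails on macroinvertebrate diversity down, surface temperature up, dissolved oxygen up (predicts dissolved oxygen down, not dissolved oxygen up)
(G) warming surface water — fails on surface temperature up (predicts surface temperature down, not surface temperature up)
(A) alone accounts for all the evidence.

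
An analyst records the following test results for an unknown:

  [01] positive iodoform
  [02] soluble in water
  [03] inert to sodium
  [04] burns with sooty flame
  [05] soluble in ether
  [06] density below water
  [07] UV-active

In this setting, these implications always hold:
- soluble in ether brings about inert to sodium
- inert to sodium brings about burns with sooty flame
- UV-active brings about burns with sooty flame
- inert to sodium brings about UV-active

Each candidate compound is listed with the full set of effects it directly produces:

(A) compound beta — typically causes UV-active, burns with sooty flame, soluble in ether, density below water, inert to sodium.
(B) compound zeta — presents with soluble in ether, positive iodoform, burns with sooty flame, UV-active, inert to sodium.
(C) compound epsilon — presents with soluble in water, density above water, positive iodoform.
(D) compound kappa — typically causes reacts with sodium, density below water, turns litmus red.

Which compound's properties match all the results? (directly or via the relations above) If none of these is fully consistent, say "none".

none

For each candidate, compare predicted effects to what was observed:
(A) compound beta — does not account for positive iodoform, soluble in water
(B) compound zeta — positive iodoform yes; soluble in water NO; inert to sodium yes; burns with sooty flame yes; soluble in ether yes; density below water NO; UV-active yes
(C) compound epsilon — fails on inert to sodium, burns with sooty flame, soluble in ether, density below water, UV-active (predicts density above water, not density below water)
(D) compound kappa — positive iodoform NO; soluble in water NO; inert to sodium NO; burns with sooty flame NO; soluble in ether NO; density below water yes; UV-active NO
No candidate is consistent with all observations.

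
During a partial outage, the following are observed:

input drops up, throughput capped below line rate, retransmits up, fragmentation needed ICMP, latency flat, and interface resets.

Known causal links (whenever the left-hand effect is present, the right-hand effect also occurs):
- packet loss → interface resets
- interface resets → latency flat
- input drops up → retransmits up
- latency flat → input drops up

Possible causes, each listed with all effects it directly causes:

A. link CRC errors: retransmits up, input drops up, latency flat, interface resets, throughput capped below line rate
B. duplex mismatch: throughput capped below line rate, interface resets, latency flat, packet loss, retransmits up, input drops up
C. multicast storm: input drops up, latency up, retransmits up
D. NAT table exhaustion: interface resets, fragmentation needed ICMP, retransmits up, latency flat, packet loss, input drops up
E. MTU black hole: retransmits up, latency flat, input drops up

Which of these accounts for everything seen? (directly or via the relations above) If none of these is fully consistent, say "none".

none

Testing each hypothesis:
(A) link CRC errors — input drops up +; throughput capped below line rate +; retransmits up +; fragmentation needed ICMP -; latency flat +; interface resets +
(B) duplex mismatch — input drops up +; throughput capped below line rate +; retransmits up +; fragmentation needed ICMP -; latency flat +; interface resets +
(C) multicast storm — input drops up +; throughput capped below line rate -; retransmits up +; fragmentation needed ICMP -; latency flat -; interface resets -
(D) NAT table exhaustion — does not account for throughput capped below line rate
(E) MTU black hole — does not account for throughput capped below line rate, fragmentation needed ICMP, interface resets
None of the listed candidates fits everything.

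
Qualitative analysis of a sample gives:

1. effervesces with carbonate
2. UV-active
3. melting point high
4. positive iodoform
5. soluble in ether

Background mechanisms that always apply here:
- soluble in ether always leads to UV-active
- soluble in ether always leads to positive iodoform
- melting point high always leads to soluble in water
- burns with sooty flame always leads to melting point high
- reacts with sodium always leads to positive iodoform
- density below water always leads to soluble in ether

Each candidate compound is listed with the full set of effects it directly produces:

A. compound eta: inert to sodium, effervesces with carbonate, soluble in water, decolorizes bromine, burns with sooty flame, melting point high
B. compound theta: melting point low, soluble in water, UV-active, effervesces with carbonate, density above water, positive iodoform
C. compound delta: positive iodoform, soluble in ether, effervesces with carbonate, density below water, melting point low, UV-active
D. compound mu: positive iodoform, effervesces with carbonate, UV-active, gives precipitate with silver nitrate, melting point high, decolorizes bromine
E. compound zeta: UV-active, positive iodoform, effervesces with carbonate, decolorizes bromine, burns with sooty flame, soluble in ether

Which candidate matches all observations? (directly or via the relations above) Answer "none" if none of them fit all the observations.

For each candidate, compare predicted effects to what was observed:
(A) compound eta — does not account for UV-active, positive iodoform, soluble in ether
(B) compound theta — effervesces with carbonate +; UV-active +; melting point high -; positive iodoform +; soluble in ether -
(C) compound delta — effervesces with carbonate +; UV-active +; melting point high -; positive iodoform +; soluble in ether +
(D) compound mu — effervesces with carbonate +; UV-active +; melting point high +; positive iodoform +; soluble in ether -
(E) compound zeta — effervesces with carbonate +; UV-active +; melting point high + (by burns with sooty flame → melting point high); positive iodoform +; soluble in ether +
(E) alone accounts for all the evidence.

E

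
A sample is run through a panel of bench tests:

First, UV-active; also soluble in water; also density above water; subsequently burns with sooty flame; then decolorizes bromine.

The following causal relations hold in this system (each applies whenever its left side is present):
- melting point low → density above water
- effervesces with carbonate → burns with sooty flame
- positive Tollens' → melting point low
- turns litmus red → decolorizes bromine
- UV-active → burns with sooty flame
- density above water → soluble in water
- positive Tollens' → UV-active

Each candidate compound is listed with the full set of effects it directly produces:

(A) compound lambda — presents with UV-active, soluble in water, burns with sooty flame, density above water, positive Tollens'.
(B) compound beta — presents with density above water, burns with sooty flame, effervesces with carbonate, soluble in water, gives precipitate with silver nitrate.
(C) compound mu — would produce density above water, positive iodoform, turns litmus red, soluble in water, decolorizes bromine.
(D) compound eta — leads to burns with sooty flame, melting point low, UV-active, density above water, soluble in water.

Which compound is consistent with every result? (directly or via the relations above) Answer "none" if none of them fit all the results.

Testing each hypothesis:
(A) compound lambda — does not account for decolorizes bromine
(B) compound beta — UV-active -; soluble in water +; density above water +; burns with sooty flame +; decolorizes bromine -
(C) compound mu — UV-active -; soluble in water +; density above water +; burns with sooty flame -; decolorizes bromine +
(D) compound eta — does not account for decolorizes bromine
None of the listed candidates fits everything.

none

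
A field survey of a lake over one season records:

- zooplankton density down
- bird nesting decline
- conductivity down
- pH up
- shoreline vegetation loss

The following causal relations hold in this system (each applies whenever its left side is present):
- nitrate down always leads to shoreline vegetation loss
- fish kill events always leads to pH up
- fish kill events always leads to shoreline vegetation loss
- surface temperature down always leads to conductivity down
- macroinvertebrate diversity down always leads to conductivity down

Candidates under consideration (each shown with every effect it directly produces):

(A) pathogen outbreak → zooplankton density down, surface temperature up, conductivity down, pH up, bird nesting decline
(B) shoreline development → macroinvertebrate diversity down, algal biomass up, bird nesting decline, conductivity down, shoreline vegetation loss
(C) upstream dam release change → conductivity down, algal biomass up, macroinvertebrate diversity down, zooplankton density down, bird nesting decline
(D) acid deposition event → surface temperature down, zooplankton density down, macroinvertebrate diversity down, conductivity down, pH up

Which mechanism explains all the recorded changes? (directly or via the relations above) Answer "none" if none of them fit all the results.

Per-candidate check:
(A) pathogen outbreak — zooplankton density down ✓; bird nesting decline ✓; conductivity down ✓; pH up ✓; shoreline vegetation loss ✗
(B) shoreline development — zooplankton density down ✗; bird nesting decline ✓; conductivity down ✓; pH up ✗; shoreline vegetation loss ✓
(C) upstream dam release change — zooplankton density down ✓; bird nesting decline ✓; conductivity down ✓; pH up ✗; shoreline vegetation loss ✗
(D) acid deposition event — zooplankton density down ✓; bird nesting decline ✗; conductivity down ✓; pH up ✓; shoreline vegetation loss ✗
No candidate is consistent with all observations.

none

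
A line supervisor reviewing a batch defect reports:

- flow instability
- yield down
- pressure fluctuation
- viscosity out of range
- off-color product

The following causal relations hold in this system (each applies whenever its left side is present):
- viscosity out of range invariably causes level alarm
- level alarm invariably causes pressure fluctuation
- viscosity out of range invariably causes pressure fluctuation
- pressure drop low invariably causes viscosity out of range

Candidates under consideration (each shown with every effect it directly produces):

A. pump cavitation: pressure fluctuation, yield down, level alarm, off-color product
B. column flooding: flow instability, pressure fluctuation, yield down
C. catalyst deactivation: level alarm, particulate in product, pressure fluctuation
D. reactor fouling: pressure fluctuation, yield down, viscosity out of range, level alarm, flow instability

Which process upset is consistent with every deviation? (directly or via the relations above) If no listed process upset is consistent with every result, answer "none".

none

Checking each candidate against the observations:
(A) pump cavitation — does not account for flow instability, viscosity out of range
(B) column flooding — does not account for viscosity out of range, off-color product
(C) catalyst deactivation — does not account for flow instability, yield down, viscosity out of range, off-color product
(D) reactor fouling — flow instability match; yield down match; pressure fluctuation match; viscosity out of range match; off-color product miss
Every candidate fails on at least one observation.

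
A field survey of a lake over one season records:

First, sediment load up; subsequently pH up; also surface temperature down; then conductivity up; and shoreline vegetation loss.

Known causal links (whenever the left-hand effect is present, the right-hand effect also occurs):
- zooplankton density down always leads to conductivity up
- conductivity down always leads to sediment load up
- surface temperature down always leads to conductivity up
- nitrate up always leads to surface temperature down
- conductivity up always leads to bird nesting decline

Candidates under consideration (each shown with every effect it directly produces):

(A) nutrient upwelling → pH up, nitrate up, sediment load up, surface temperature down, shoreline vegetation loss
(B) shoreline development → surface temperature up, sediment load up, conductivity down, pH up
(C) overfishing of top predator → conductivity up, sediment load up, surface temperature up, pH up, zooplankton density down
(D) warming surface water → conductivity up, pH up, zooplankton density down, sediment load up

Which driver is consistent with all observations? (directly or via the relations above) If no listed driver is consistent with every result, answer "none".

A

Testing each hypothesis:
(A) nutrient upwelling — accounts for every observation (conductivity up through surface temperature down → conductivity up)
(B) shoreline development — sediment load up +; pH up +; surface temperature down -; conductivity up -; shoreline vegetation loss -
(C) overfishing of top predator — sediment load up +; pH up +; surface temperature down -; conductivity up +; shoreline vegetation loss -
(D) warming surface water — does not account for surface temperature down, shoreline vegetation loss
(A) is the only candidate with no mismatches.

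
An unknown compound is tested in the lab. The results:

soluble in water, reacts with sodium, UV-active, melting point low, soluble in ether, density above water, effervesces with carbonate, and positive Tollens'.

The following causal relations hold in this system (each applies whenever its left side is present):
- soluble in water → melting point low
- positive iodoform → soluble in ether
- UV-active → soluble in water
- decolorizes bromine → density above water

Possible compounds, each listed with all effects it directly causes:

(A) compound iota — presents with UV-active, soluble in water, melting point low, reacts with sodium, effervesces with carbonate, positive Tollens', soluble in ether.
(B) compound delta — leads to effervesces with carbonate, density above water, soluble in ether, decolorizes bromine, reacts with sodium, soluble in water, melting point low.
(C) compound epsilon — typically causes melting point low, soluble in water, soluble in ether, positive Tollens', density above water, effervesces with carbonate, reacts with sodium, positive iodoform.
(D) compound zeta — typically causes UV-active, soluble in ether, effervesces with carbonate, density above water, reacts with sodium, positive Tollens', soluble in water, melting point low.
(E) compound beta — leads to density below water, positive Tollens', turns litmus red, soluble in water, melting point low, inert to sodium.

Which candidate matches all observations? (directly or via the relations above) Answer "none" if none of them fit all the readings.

For each candidate, compare predicted effects to what was observed:
(A) compound iota — does not account for density above water
(B) compound delta — soluble in water match; reacts with sodium match; UV-active miss; melting point low match; soluble in ether match; density above water match; effervesces with carbonate match; positive Tollens' miss
(C) compound epsilon — does not account for UV-active
(D) compound zeta — accounts for every observation
(E) compound beta — fails on reacts with sodium, UV-active, soluble in ether, density above water, effervesces with carbonate (predicts inert to sodium, not reacts with sodium; predicts density below water, not density above water)
Only (D) is consistent with every observation.

D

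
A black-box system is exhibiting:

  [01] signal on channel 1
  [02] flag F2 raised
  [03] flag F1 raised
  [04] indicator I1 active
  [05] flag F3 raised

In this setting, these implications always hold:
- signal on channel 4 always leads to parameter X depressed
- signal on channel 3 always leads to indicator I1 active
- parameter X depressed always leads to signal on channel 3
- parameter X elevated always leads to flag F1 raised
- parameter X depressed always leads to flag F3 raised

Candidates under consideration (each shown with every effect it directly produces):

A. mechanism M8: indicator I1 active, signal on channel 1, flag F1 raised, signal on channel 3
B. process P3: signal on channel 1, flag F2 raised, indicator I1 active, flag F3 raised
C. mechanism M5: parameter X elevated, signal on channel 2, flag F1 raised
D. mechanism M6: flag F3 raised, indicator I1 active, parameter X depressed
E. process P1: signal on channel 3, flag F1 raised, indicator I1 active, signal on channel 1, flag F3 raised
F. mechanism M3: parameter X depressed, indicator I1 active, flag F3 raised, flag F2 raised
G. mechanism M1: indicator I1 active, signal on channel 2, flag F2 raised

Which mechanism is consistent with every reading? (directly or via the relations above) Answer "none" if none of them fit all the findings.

For each candidate, compare predicted effects to what was observed:
(A) mechanism M8 — does not account for flag F2 raised, flag F3 raised
(B) process P3 — does not account for flag F1 raised
(C) mechanism M5 — does not account for signal on channel 1, flag F2 raised, indicator I1 active, flag F3 raised
(D) mechanism M6 — signal on channel 1 ✗; flag F2 raised ✗; flag F1 raised ✗; indicator I1 active ✓; flag F3 raised ✓
(E) process P1 — does not account for flag F2 raised
(F) mechanism M3 — signal on channel 1 ✗; flag F2 raised ✓; flag F1 raised ✗; indicator I1 active ✓; flag F3 raised ✓
(G) mechanism M1 — signal on channel 1 ✗; flag F2 raised ✓; flag F1 raised ✗; indicator I1 active ✓; flag F3 raised ✗
None of the listed candidates fits everything.

none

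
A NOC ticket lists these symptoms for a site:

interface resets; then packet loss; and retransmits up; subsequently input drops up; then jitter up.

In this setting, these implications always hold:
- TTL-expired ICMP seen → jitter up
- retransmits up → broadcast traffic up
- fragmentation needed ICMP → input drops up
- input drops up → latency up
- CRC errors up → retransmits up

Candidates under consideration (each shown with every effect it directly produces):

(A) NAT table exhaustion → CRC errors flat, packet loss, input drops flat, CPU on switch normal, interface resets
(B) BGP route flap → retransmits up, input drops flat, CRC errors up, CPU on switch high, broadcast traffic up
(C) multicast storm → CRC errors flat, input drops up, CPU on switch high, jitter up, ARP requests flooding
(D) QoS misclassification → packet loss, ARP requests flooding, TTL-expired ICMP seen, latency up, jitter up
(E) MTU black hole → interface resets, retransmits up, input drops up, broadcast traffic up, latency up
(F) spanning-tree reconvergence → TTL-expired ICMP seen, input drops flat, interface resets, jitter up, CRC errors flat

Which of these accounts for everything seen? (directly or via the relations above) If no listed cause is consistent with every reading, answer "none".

Testing each hypothesis:
(A) NAT table exhaustion — interface resets +; packet loss +; retransmits up -; input drops up -; jitter up -
(B) BGP route flap — interface resets -; packet loss -; retransmits up +; input drops up -; jitter up -
(C) multicast storm — does not account for interface resets, packet loss, retransmits up
(D) QoS misclassification — does not account for interface resets, retransmits up, input drops up
(E) MTU black hole — does not account for packet loss, jitter up
(F) spanning-tree reconvergence — interface resets +; packet loss -; retransmits up -; input drops up -; jitter up +
No candidate is consistent with all observations.

none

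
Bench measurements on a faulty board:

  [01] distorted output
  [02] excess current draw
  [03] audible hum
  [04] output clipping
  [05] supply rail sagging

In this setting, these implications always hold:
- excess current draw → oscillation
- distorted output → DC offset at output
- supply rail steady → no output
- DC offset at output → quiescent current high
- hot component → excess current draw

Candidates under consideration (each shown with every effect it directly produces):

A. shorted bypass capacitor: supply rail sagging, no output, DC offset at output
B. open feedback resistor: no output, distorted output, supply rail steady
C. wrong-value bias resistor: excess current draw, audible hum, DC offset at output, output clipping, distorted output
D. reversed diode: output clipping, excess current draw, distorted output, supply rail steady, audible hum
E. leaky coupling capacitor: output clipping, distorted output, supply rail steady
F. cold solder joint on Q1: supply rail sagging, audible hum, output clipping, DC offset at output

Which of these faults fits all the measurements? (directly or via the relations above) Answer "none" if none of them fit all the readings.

none

For each candidate, compare predicted effects to what was observed:
(A) shorted bypass capacitor — distorted output -; excess current draw -; audible hum -; output clipping -; supply rail sagging +
(B) open feedback resistor — distorted output +; excess current draw -; audible hum -; output clipping -; supply rail sagging -
(C) wrong-value bias resistor — distorted output +; excess current draw +; audible hum +; output clipping +; supply rail sagging -
(D) reversed diode — fails on supply rail sagging (predicts supply rail steady, not supply rail sagging)
(E) leaky coupling capacitor — distorted output +; excess current draw -; audible hum -; output clipping +; supply rail sagging -
(F) cold solder joint on Q1 — distorted output -; excess current draw -; audible hum +; output clipping +; supply rail sagging +
None of the listed candidates fits everything.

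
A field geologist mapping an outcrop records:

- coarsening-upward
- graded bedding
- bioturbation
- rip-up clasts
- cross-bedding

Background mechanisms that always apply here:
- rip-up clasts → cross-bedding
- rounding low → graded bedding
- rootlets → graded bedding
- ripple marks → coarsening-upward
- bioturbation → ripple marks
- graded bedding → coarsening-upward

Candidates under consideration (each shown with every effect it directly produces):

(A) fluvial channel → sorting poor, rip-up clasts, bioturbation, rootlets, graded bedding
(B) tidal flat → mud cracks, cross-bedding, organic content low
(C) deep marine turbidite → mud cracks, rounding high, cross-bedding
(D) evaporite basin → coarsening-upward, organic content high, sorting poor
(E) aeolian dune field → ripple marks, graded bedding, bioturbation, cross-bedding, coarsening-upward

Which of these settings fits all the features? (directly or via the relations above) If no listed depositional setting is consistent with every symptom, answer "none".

Checking each candidate against the observations:
(A) fluvial channel — coarsening-upward yes (through graded bedding → coarsening-upward); graded bedding yes; bioturbation yes; rip-up clasts yes; cross-bedding yes (through rip-up clasts → cross-bedding)
(B) tidal flat — coarsening-upward NO; graded bedding NO; bioturbation NO; rip-up clasts NO; cross-bedding yes
(C) deep marine turbidite — does not account for coarsening-upward, graded bedding, bioturbation, rip-up clasts
(D) evaporite basin — does not account for graded bedding, bioturbation, rip-up clasts, cross-bedding
(E) aeolian dune field — does not account for rip-up clasts
(A) alone accounts for all the evidence.

A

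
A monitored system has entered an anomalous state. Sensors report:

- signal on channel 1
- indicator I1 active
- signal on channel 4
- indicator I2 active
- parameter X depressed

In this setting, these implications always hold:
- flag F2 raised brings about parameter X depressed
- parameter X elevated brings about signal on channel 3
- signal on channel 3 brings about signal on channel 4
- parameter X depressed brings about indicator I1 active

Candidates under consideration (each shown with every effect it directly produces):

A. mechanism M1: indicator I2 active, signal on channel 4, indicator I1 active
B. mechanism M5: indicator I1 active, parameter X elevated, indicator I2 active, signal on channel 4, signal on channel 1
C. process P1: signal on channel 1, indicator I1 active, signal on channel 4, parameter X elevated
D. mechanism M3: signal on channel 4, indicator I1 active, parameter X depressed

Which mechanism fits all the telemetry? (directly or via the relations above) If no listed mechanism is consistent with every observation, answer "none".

none

For each candidate, compare predicted effects to what was observed:
(A) mechanism M1 — signal on channel 1 ✗; indicator I1 active ✓; signal on channel 4 ✓; indicator I2 active ✓; parameter X depressed ✗
(B) mechanism M5 — fails on parameter X depressed (predicts parameter X elevated, not parameter X depressed)
(C) process P1 — signal on channel 1 ✓; indicator I1 active ✓; signal on channel 4 ✓; indicator I2 active ✗; parameter X depressed ✗
(D) mechanism M3 — signal on channel 1 ✗; indicator I1 active ✓; signal on channel 4 ✓; indicator I2 active ✗; parameter X depressed ✓
None of the listed candidates fits everything.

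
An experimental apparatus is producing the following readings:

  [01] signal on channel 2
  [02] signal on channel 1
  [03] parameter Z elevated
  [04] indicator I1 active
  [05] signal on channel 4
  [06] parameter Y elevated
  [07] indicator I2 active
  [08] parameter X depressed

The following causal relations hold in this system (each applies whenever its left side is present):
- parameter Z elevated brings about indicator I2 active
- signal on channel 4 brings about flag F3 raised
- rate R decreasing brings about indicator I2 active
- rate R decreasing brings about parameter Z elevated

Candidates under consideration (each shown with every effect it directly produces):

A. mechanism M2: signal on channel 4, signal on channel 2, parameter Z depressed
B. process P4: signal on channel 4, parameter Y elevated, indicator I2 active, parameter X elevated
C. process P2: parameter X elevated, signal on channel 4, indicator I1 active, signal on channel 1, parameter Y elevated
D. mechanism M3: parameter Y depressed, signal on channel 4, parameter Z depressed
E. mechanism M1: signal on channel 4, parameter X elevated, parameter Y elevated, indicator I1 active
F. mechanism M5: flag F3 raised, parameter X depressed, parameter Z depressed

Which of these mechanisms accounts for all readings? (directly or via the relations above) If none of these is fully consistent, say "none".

For each candidate, compare predicted effects to what was observed:
(A) mechanism M2 — signal on channel 2 yes; signal on channel 1 NO; parameter Z elevated NO; indicator I1 active NO; signal on channel 4 yes; parameter Y elevated NO; indicator I2 active NO; parameter X depressed NO
(B) process P4 — signal on channel 2 NO; signal on channel 1 NO; parameter Z elevated NO; indicator I1 active NO; signal on channel 4 yes; parameter Y elevated yes; indicator I2 active yes; parameter X depressed NO
(C) process P2 — signal on channel 2 NO; signal on channel 1 yes; parameter Z elevated NO; indicator I1 active yes; signal on channel 4 yes; parameter Y elevated yes; indicator I2 active NO; parameter X depressed NO
(D) mechanism M3 — fails on signal on channel 2, signal on channel 1, parameter Z elevated, indicator I1 active, parameter Y elevated, indicator I2 active, parameter X depressed (predicts parameter Z depressed, not parameter Z elevated; predicts parameter Y depressed, not parameter Y elevated)
(E) mechanism M1 — signal on channel 2 NO; signal on channel 1 NO; parameter Z elevated NO; indicator I1 active yes; signal on channel 4 yes; parameter Y elevated yes; indicator I2 active NO; parameter X depressed NO
(F) mechanism M5 — fails on signal on channel 2, signal on channel 1, parameter Z elevated, indicator I1 active, signal on channel 4, parameter Y elevated, indicator I2 active (predicts parameter Z depressed, not parameter Z elevated)
No candidate is consistent with all observations.

none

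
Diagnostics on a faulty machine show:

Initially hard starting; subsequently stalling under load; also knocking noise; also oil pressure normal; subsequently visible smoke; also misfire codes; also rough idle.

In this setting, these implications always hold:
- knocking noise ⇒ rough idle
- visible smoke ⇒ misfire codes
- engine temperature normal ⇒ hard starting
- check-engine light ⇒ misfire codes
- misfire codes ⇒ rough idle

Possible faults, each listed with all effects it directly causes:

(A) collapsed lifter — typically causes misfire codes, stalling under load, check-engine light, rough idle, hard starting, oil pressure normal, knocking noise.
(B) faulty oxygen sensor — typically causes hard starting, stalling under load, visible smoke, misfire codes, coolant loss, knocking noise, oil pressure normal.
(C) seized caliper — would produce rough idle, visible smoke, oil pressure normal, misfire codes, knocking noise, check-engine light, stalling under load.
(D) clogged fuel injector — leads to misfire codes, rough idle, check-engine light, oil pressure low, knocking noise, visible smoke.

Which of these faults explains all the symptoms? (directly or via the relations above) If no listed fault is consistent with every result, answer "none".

B

Checking each candidate against the observations:
(A) collapsed lifter — does not account for visible smoke
(B) faulty oxygen sensor — accounts for every observation (rough idle via misfire codes → rough idle)
(C) seized caliper — hard starting ✗; stalling under load ✓; knocking noise ✓; oil pressure normal ✓; visible smoke ✓; misfire codes ✓; rough idle ✓
(D) clogged fuel injector — fails on hard starting, stalling under load, oil pressure normal (predicts oil pressure low, not oil pressure normal)
Only (B) is consistent with every observation.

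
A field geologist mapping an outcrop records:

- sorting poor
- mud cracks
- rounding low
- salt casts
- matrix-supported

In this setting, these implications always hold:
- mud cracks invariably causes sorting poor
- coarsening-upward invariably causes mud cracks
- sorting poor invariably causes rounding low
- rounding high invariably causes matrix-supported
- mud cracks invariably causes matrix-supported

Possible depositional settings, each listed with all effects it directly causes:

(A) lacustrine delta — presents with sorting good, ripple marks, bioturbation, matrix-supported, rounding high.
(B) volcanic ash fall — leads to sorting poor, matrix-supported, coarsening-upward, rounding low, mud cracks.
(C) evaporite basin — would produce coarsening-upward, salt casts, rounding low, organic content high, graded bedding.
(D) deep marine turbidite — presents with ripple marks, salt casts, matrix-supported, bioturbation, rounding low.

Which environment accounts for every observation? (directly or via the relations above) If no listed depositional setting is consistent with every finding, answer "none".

C

Testing each hypothesis:
(A) lacustrine delta — sorting poor miss; mud cracks miss; rounding low miss; salt casts miss; matrix-supported match
(B) volcanic ash fall — does not account for salt casts
(C) evaporite basin — sorting poor match (via coarsening-upward → mud cracks → sorting poor); mud cracks match (via coarsening-upward → mud cracks); rounding low match; salt casts match; matrix-supported match (via coarsening-upward → mud cracks → matrix-supported)
(D) deep marine turbidite — does not account for sorting poor, mud cracks
Only (C) is consistent with every observation.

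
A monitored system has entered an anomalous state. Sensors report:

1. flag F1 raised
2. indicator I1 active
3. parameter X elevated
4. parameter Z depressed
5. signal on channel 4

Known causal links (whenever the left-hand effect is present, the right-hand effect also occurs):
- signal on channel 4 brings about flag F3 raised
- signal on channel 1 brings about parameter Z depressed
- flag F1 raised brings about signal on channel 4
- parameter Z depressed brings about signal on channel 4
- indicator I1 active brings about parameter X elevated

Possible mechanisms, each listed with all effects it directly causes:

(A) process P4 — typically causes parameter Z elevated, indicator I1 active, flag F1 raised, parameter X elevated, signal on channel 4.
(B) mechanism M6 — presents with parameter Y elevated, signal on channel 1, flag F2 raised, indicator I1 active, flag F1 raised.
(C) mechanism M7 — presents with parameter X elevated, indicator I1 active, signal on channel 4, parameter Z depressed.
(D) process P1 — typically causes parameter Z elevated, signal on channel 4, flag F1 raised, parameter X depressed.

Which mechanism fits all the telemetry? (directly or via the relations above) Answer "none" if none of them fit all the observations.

Checking each candidate against the observations:
(A) process P4 — flag F1 raised ✓; indicator I1 active ✓; parameter X elevated ✓; parameter Z depressed ✗; signal on channel 4 ✓
(B) mechanism M6 — flag F1 raised ✓; indicator I1 active ✓; parameter X elevated ✓ (through indicator I1 active → parameter X elevated); parameter Z depressed ✓ (through signal on channel 1 → parameter Z depressed); signal on channel 4 ✓ (through flag F1 raised → signal on channel 4)
(C) mechanism M7 — does not account for flag F1 raised
(D) process P1 — flag F1 raised ✓; indicator I1 active ✗; parameter X elevated ✗; parameter Z depressed ✗; signal on channel 4 ✓
(B) is the only candidate with no mismatches.

B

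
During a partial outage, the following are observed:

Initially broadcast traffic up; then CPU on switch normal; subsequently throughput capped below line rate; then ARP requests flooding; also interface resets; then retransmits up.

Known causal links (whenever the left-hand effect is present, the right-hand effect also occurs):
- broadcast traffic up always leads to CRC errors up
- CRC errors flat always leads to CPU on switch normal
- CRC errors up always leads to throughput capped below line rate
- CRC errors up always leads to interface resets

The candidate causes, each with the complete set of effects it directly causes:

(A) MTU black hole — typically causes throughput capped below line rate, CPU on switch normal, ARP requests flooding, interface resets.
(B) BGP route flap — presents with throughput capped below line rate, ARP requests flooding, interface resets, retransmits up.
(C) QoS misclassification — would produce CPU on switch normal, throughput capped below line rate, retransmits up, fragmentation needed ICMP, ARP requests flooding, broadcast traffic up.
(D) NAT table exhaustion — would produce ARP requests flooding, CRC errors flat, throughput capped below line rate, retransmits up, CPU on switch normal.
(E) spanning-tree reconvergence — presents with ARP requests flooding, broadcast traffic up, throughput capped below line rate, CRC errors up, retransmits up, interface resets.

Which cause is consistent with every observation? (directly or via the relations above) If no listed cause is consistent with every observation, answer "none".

Testing each hypothesis:
(A) MTU black hole — broadcast traffic up -; CPU on switch normal +; throughput capped below line rate +; ARP requests flooding +; interface resets +; retransmits up -
(B) BGP route flap — does not account for broadcast traffic up, CPU on switch normal
(C) QoS misclassification — broadcast traffic up +; CPU on switch normal +; throughput capped below line rate +; ARP requests flooding +; interface resets + (through broadcast traffic up → CRC errors up → interface resets); retransmits up +
(D) NAT table exhaustion — does not account for broadcast traffic up, interface resets
(E) spanning-tree reconvergence — does not account for CPU on switch normal
(C) alone accounts for all the evidence.

C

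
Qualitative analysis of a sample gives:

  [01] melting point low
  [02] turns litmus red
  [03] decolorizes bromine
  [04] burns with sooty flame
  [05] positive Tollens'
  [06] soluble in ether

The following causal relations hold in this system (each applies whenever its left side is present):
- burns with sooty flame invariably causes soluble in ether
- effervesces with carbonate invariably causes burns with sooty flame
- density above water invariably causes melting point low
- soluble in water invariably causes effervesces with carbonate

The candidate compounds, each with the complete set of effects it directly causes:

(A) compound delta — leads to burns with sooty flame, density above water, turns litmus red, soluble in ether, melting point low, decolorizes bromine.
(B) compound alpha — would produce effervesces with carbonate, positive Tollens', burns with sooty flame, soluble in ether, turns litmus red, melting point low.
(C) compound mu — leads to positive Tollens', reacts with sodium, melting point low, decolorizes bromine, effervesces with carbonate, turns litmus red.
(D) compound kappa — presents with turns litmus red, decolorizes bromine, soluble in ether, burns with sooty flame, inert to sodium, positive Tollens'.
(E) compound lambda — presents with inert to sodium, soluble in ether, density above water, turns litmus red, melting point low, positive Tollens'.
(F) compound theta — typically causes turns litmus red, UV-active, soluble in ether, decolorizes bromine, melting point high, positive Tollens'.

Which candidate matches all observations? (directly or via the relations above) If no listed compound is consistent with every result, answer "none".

Per-candidate check:
(A) compound delta — melting point low +; turns litmus red +; decolorizes bromine +; burns with sooty flame +; positive Tollens' -; soluble in ether +
(B) compound alpha — melting point low +; turns litmus red +; decolorizes bromine -; burns with sooty flame +; positive Tollens' +; soluble in ether +
(C) compound mu — melting point low +; turns litmus red +; decolorizes bromine +; burns with sooty flame + (via effervesces with carbonate → burns with sooty flame); positive Tollens' +; soluble in ether + (via effervesces with carbonate → burns with sooty flame → soluble in ether)
(D) compound kappa — does not account for melting point low
(E) compound lambda — melting point low +; turns litmus red +; decolorizes bromine -; burns with sooty flame -; positive Tollens' +; soluble in ether +
(F) compound theta — melting point low -; turns litmus red +; decolorizes bromine +; burns with sooty flame -; positive Tollens' +; soluble in ether +
(C) is the only candidate with no mismatches.

C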